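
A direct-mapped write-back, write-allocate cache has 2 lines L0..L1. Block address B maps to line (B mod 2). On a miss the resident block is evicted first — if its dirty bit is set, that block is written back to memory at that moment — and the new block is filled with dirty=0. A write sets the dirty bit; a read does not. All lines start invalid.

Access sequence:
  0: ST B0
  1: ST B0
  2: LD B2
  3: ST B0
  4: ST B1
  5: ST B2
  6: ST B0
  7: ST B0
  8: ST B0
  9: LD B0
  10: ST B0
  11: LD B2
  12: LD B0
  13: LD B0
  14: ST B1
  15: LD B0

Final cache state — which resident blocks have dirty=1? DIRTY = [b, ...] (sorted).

DIRTY = [1]

0: W B0 -> L0 miss  d=D]
1: W B0 -> L0 hit  d=D]
2: R B2 -> L0 miss wb->B0  d=-]
3: W B0 -> L0 miss  d=D]
4: W B1 -> L1 miss  d=D]
5: W B2 -> L0 miss wb->B0  d=D]
6: W B0 -> L0 miss wb->B2  d=D]
7: W B0 -> L0 hit  d=D]
8: W B0 -> L0 hit  d=D]
9: R B0 -> L0 hit  d=D]
10: W B0 -> L0 hit  d=D]
11: R B2 -> L0 miss wb->B0  d=-]
12: R B0 -> L0 miss  d=-]
13: R B0 -> L0 hit  d=-]
14: W B1 -> L1 hit  d=D]
15: R B0 -> L0 hit  d=-]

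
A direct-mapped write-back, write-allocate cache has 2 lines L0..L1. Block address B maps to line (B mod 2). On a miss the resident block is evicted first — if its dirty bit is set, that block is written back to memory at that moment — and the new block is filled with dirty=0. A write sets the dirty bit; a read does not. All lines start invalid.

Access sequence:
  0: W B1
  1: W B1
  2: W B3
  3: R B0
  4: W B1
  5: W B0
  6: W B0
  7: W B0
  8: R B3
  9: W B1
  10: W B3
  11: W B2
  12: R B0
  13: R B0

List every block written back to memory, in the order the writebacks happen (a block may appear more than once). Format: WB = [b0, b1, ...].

WB = [1, 3, 1, 1, 0, 2]

0: W B1 -> L1 miss  d=D]
1: W B1 -> L1 hit  d=D]
2: W B3 -> L1 miss wb->B1  d=D]
3: R B0 -> L0 miss  d=-]
4: W B1 -> L1 miss wb->B3  d=D]
5: W B0 -> L0 hit  d=D]
6: W B0 -> L0 hit  d=D]
7: W B0 -> L0 hit  d=D]
8: R B3 -> L1 miss wb->B1  d=-]
9: W B1 -> L1 miss  d=D]
10: W B3 -> L1 miss wb->B1  d=D]
11: W B2 -> L0 miss wb->B0  d=D]
12: R B0 -> L0 miss wb->B2  d=-]
13: R B0 -> L0 hit  d=-]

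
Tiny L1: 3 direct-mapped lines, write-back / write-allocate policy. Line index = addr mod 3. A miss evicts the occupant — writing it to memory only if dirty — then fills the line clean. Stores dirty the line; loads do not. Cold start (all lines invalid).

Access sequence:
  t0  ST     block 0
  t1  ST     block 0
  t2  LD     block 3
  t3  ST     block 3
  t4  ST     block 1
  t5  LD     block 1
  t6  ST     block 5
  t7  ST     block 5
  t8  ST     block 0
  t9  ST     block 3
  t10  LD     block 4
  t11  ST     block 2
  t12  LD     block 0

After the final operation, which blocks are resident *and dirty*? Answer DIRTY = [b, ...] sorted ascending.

0: W B0 -> L0 miss  d=D]
1: W B0 -> L0 hit  d=D]
2: R B3 -> L0 miss wb->B0  d=-]
3: W B3 -> L0 hit  d=D]
4: W B1 -> L1 miss  d=D]
5: R B1 -> L1 hit  d=D]
6: W B5 -> L2 miss  d=D]
7: W B5 -> L2 hit  d=D]
8: W B0 -> L0 miss wb->B3  d=D]
9: W B3 -> L0 miss wb->B0  d=D]
10: R B4 -> L1 miss wb->B1  d=-]
11: W B2 -> L2 miss wb->B5  d=D]
12: R B0 -> L0 miss wb->B3  d=-]

DIRTY = [2]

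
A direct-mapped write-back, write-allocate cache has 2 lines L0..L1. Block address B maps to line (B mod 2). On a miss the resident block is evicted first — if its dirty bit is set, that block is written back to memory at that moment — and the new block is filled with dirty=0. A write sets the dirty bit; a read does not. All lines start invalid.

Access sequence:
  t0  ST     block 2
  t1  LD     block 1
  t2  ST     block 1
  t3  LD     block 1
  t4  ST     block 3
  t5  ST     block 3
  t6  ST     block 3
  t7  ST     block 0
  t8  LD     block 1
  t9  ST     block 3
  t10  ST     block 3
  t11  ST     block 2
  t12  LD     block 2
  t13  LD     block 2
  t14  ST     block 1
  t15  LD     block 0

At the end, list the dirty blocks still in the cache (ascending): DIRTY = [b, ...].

DIRTY = [1]

  0 | W B2 → L0 miss [D]
  1 | R B1 → L1 miss [-]
  2 | W B1 → L1 hit [D]
  3 | R B1 → L1 hit [D]
  4 | W B3 → L1 miss wb→B1 [D]
  5 | W B3 → L1 hit [D]
  6 | W B3 → L1 hit [D]
  7 | W B0 → L0 miss wb→B2 [D]
  8 | R B1 → L1 miss wb→B3 [-]
  9 | W B3 → L1 miss [D]
  10 | W B3 → L1 hit [D]
  11 | W B2 → L0 miss wb→B0 [D]
  12 | R B2 → L0 hit [D]
  13 | R B2 → L0 hit [D]
  14 | W B1 → L1 miss wb→B3 [D]
  15 | R B0 → L0 miss wb→B2 [-]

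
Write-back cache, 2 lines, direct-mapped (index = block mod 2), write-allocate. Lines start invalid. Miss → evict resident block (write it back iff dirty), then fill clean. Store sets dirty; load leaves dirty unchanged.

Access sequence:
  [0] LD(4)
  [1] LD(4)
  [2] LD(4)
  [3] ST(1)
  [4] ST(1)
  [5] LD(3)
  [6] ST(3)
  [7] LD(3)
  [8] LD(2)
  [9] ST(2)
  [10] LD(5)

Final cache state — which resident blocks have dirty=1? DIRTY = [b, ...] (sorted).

DIRTY = [2]

  0 | R B4 → L0 miss [-]
  1 | R B4 → L0 hit [-]
  2 | R B4 → L0 hit [-]
  3 | W B1 → L1 miss [D]
  4 | W B1 → L1 hit [D]
  5 | R B3 → L1 miss wb→B1 [-]
  6 | W B3 → L1 hit [D]
  7 | R B3 → L1 hit [D]
  8 | R B2 → L0 miss [-]
  9 | W B2 → L0 hit [D]
  10 | R B5 → L1 miss wb→B3 [-]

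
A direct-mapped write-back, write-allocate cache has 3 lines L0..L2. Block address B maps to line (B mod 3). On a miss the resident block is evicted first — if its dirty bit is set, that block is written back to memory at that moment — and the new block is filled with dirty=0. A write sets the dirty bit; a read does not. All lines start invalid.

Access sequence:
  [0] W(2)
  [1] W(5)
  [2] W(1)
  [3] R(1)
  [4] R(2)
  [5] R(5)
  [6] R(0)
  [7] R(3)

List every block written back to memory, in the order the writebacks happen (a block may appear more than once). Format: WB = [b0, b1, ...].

  0 | W B2 → L2 miss [D]
  1 | W B5 → L2 miss wb→B2 [D]
  2 | W B1 → L1 miss [D]
  3 | R B1 → L1 hit [D]
  4 | R B2 → L2 miss wb→B5 [-]
  5 | R B5 → L2 miss [-]
  6 | R B0 → L0 miss [-]
  7 | R B3 → L0 miss [-]

WB = [2, 5]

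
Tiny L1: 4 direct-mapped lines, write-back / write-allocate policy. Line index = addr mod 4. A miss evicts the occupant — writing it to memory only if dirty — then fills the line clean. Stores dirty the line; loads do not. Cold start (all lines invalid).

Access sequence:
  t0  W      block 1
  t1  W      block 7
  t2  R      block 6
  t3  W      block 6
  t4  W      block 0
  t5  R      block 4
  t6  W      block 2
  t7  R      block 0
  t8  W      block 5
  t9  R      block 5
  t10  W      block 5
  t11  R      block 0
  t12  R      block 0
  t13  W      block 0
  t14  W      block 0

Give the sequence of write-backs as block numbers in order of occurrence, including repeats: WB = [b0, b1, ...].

  0 | W B1 → L1 miss [D]
  1 | W B7 → L3 miss [D]
  2 | R B6 → L2 miss [-]
  3 | W B6 → L2 hit [D]
  4 | W B0 → L0 miss [D]
  5 | R B4 → L0 miss wb→B0 [-]
  6 | W B2 → L2 miss wb→B6 [D]
  7 | R B0 → L0 miss [-]
  8 | W B5 → L1 miss wb→B1 [D]
  9 | R B5 → L1 hit [D]
  10 | W B5 → L1 hit [D]
  11 | R B0 → L0 hit [-]
  12 | R B0 → L0 hit [-]
  13 | W B0 → L0 hit [D]
  14 | W B0 → L0 hit [D]

WB = [0, 6, 1]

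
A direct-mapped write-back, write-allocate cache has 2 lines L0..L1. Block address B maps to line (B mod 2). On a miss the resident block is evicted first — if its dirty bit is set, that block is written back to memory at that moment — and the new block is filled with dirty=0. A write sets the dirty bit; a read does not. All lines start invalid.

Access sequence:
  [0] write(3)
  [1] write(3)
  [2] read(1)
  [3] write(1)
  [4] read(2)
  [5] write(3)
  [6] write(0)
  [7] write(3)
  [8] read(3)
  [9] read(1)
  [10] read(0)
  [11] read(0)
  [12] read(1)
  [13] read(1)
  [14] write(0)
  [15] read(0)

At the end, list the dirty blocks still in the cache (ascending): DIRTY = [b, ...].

DIRTY = [0]

0: W B3 → L1 miss [D]
1: W B3 → L1 hit [D]
2: R B1 → L1 miss wb→B3 [-]
3: W B1 → L1 hit [D]
4: R B2 → L0 miss [-]
5: W B3 → L1 miss wb→B1 [D]
6: W B0 → L0 miss [D]
7: W B3 → L1 hit [D]
8: R B3 → L1 hit [D]
9: R B1 → L1 miss wb→B3 [-]
10: R B0 → L0 hit [D]
11: R B0 → L0 hit [D]
12: R B1 → L1 hit [-]
13: R B1 → L1 hit [-]
14: W B0 → L0 hit [D]
15: R B0 → L0 hit [D]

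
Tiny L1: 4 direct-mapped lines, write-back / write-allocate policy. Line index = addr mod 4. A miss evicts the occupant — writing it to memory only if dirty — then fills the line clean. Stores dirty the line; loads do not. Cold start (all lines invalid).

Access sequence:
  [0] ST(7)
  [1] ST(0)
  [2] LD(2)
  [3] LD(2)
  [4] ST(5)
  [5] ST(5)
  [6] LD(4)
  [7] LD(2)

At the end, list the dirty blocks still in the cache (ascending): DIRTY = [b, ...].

  0 | W B7 → L3 miss [D]
  1 | W B0 → L0 miss [D]
  2 | R B2 → L2 miss [-]
  3 | R B2 → L2 hit [-]
  4 | W B5 → L1 miss [D]
  5 | W B5 → L1 hit [D]
  6 | R B4 → L0 miss wb→B0 [-]
  7 | R B2 → L2 hit [-]

DIRTY = [5, 7]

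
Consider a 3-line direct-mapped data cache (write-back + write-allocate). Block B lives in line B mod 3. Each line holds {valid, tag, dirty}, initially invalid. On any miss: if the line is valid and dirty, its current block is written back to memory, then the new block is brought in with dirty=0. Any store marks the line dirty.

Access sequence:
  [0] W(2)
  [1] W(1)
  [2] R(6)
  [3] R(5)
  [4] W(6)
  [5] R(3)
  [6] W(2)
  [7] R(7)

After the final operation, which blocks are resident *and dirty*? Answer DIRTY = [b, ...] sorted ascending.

DIRTY = [2]

0: W B2 → L2 miss [D]
1: W B1 → L1 miss [D]
2: R B6 → L0 miss [-]
3: R B5 → L2 miss wb→B2 [-]
4: W B6 → L0 hit [D]
5: R B3 → L0 miss wb→B6 [-]
6: W B2 → L2 miss [D]
7: R B7 → L1 miss wb→B1 [-]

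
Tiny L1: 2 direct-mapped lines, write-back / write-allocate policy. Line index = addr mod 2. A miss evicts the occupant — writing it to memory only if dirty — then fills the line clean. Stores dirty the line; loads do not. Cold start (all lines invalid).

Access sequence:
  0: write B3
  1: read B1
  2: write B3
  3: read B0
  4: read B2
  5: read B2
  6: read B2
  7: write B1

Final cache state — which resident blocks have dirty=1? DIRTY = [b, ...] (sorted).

DIRTY = [1]

0: W B3 -> L1 miss  d=D]
1: R B1 -> L1 miss wb->B3  d=-]
2: W B3 -> L1 miss  d=D]
3: R B0 -> L0 miss  d=-]
4: R B2 -> L0 miss  d=-]
5: R B2 -> L0 hit  d=-]
6: R B2 -> L0 hit  d=-]
7: W B1 -> L1 miss wb->B3  d=D]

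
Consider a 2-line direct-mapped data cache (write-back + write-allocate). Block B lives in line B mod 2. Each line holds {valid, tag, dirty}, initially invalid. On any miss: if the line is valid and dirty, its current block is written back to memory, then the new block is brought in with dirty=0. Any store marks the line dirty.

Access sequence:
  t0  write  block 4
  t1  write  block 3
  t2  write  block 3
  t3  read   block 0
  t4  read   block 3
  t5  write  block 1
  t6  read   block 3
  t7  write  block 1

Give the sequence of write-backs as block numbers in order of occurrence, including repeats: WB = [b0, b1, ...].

  0 | W B4 → L0 miss [D]
  1 | W B3 → L1 miss [D]
  2 | W B3 → L1 hit [D]
  3 | R B0 → L0 miss wb→B4 [-]
  4 | R B3 → L1 hit [D]
  5 | W B1 → L1 miss wb→B3 [D]
  6 | R B3 → L1 miss wb→B1 [-]
  7 | W B1 → L1 miss [D]

WB = [4, 3, 1]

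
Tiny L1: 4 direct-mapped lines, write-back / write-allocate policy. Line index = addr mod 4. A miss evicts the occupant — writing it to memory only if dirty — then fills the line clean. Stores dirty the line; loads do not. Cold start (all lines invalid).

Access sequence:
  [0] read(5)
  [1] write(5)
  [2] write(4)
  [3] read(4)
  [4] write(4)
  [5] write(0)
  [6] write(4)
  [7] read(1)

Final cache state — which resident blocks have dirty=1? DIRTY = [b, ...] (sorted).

DIRTY = [4]

  0 | R B5 → L1 miss [-]
  1 | W B5 → L1 hit [D]
  2 | W B4 → L0 miss [D]
  3 | R B4 → L0 hit [D]
  4 | W B4 → L0 hit [D]
  5 | W B0 → L0 miss wb→B4 [D]
  6 | W B4 → L0 miss wb→B0 [D]
  7 | R B1 → L1 miss wb→B5 [-]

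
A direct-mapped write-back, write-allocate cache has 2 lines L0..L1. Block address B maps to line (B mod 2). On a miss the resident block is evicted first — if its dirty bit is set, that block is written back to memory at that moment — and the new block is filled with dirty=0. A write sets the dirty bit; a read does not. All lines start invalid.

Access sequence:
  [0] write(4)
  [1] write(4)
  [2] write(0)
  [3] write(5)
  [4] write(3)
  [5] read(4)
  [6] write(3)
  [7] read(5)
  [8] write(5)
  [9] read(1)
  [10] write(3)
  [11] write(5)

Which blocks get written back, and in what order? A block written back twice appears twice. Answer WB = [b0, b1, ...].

0: W B4 → L0 miss [D]
1: W B4 → L0 hit [D]
2: W B0 → L0 miss wb→B4 [D]
3: W B5 → L1 miss [D]
4: W B3 → L1 miss wb→B5 [D]
5: R B4 → L0 miss wb→B0 [-]
6: W B3 → L1 hit [D]
7: R B5 → L1 miss wb→B3 [-]
8: W B5 → L1 hit [D]
9: R B1 → L1 miss wb→B5 [-]
10: W B3 → L1 miss [D]
11: W B5 → L1 miss wb→B3 [D]

WB = [4, 5, 0, 3, 5, 3]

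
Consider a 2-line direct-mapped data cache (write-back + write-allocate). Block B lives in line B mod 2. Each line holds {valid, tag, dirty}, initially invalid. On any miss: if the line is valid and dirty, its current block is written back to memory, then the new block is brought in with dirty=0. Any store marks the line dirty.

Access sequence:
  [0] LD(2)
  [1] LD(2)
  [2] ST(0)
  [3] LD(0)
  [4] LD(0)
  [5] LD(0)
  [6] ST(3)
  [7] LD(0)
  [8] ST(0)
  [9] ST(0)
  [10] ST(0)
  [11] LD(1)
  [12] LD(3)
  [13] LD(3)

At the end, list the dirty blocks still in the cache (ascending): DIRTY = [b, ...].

DIRTY = [0]

0: R B2 → L0 miss [-]
1: R B2 → L0 hit [-]
2: W B0 → L0 miss [D]
3: R B0 → L0 hit [D]
4: R B0 → L0 hit [D]
5: R B0 → L0 hit [D]
6: W B3 → L1 miss [D]
7: R B0 → L0 hit [D]
8: W B0 → L0 hit [D]
9: W B0 → L0 hit [D]
10: W B0 → L0 hit [D]
11: R B1 → L1 miss wb→B3 [-]
12: R B3 → L1 miss [-]
13: R B3 → L1 hit [-]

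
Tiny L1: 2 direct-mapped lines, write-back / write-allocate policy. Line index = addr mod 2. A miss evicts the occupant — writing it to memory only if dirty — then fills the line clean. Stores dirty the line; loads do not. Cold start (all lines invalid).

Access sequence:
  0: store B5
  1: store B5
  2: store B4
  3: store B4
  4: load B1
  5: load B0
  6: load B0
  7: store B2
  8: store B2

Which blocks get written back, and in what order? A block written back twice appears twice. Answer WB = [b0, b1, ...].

WB = [5, 4]

0: W B5 → L1 miss [D]
1: W B5 → L1 hit [D]
2: W B4 → L0 miss [D]
3: W B4 → L0 hit [D]
4: R B1 → L1 miss wb→B5 [-]
5: R B0 → L0 miss wb→B4 [-]
6: R B0 → L0 hit [-]
7: W B2 → L0 miss [D]
8: W B2 → L0 hit [D]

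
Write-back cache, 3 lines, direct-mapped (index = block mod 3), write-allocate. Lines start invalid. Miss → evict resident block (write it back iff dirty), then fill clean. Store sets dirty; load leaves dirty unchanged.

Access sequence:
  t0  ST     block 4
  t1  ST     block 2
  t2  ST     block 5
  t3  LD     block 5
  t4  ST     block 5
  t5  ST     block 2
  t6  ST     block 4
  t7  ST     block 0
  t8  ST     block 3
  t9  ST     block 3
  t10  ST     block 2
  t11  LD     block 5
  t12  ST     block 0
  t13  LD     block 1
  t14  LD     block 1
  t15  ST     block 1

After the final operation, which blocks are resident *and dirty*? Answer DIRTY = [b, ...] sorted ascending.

0: W B4 -> L1 miss  d=D]
1: W B2 -> L2 miss  d=D]
2: W B5 -> L2 miss wb->B2  d=D]
3: R B5 -> L2 hit  d=D]
4: W B5 -> L2 hit  d=D]
5: W B2 -> L2 miss wb->B5  d=D]
6: W B4 -> L1 hit  d=D]
7: W B0 -> L0 miss  d=D]
8: W B3 -> L0 miss wb->B0  d=D]
9: W B3 -> L0 hit  d=D]
10: W B2 -> L2 hit  d=D]
11: R B5 -> L2 miss wb->B2  d=-]
12: W B0 -> L0 miss wb->B3  d=D]
13: R B1 -> L1 miss wb->B4  d=-]
14: R B1 -> L1 hit  d=-]
15: W B1 -> L1 hit  d=D]

DIRTY = [0, 1]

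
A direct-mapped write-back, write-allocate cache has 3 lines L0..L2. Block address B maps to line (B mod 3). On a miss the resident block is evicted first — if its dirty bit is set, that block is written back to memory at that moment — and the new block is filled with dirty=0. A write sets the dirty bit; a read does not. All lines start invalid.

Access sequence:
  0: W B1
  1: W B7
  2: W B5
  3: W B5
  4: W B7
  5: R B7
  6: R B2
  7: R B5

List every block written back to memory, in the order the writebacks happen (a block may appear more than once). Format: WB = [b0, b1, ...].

0: W B1 → L1 miss [D]
1: W B7 → L1 miss wb→B1 [D]
2: W B5 → L2 miss [D]
3: W B5 → L2 hit [D]
4: W B7 → L1 hit [D]
5: R B7 → L1 hit [D]
6: R B2 → L2 miss wb→B5 [-]
7: R B5 → L2 miss [-]

WB = [1, 5]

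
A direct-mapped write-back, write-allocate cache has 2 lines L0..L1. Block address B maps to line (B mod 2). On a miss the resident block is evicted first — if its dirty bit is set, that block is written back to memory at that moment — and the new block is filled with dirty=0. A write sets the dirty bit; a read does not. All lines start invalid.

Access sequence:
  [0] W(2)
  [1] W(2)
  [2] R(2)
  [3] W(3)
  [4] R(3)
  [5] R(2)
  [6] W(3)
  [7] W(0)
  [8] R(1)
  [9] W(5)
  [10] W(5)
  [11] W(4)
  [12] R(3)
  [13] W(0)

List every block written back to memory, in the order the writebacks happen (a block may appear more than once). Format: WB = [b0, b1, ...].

  0 | W B2 → L0 miss [D]
  1 | W B2 → L0 hit [D]
  2 | R B2 → L0 hit [D]
  3 | W B3 → L1 miss [D]
  4 | R B3 → L1 hit [D]
  5 | R B2 → L0 hit [D]
  6 | W B3 → L1 hit [D]
  7 | W B0 → L0 miss wb→B2 [D]
  8 | R B1 → L1 miss wb→B3 [-]
  9 | W B5 → L1 miss [D]
  10 | W B5 → L1 hit [D]
  11 | W B4 → L0 miss wb→B0 [D]
  12 | R B3 → L1 miss wb→B5 [-]
  13 | W B0 → L0 miss wb→B4 [D]

WB = [2, 3, 0, 5, 4]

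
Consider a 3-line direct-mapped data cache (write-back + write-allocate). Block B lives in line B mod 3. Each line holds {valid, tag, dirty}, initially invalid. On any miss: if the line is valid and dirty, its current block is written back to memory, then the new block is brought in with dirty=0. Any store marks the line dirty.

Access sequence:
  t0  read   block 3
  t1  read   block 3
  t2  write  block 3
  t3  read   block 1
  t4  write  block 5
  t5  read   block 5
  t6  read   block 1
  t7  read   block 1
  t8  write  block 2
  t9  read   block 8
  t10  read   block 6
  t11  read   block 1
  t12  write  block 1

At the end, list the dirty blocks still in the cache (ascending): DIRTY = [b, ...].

  0 | R B3 → L0 miss [-]
  1 | R B3 → L0 hit [-]
  2 | W B3 → L0 hit [D]
  3 | R B1 → L1 miss [-]
  4 | W B5 → L2 miss [D]
  5 | R B5 → L2 hit [D]
  6 | R B1 → L1 hit [-]
  7 | R B1 → L1 hit [-]
  8 | W B2 → L2 miss wb→B5 [D]
  9 | R B8 → L2 miss wb→B2 [-]
  10 | R B6 → L0 miss wb→B3 [-]
  11 | R B1 → L1 hit [-]
  12 | W B1 → L1 hit [D]

DIRTY = [1]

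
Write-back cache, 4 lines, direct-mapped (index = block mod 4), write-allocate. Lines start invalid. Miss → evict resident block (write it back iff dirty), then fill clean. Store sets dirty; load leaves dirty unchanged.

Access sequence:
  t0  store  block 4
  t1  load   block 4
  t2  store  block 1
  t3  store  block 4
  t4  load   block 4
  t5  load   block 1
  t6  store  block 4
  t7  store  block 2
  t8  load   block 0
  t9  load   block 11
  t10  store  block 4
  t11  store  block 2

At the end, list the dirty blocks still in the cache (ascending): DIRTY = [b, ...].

DIRTY = [1, 2, 4]

0: W B4 → L0 miss [D]
1: R B4 → L0 hit [D]
2: W B1 → L1 miss [D]
3: W B4 → L0 hit [D]
4: R B4 → L0 hit [D]
5: R B1 → L1 hit [D]
6: W B4 → L0 hit [D]
7: W B2 → L2 miss [D]
8: R B0 → L0 miss wb→B4 [-]
9: R B11 → L3 miss [-]
10: W B4 → L0 miss [D]
11: W B2 → L2 hit [D]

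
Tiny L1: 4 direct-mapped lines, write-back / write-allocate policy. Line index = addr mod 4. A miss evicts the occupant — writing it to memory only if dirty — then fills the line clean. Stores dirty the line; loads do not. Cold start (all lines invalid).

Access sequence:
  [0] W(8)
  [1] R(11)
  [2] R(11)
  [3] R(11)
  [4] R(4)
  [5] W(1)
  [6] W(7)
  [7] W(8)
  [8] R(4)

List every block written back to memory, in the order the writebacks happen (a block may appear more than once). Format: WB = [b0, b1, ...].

0: W B8 → L0 miss [D]
1: R B11 → L3 miss [-]
2: R B11 → L3 hit [-]
3: R B11 → L3 hit [-]
4: R B4 → L0 miss wb→B8 [-]
5: W B1 → L1 miss [D]
6: W B7 → L3 miss [D]
7: W B8 → L0 miss [D]
8: R B4 → L0 miss wb→B8 [-]

WB = [8, 8]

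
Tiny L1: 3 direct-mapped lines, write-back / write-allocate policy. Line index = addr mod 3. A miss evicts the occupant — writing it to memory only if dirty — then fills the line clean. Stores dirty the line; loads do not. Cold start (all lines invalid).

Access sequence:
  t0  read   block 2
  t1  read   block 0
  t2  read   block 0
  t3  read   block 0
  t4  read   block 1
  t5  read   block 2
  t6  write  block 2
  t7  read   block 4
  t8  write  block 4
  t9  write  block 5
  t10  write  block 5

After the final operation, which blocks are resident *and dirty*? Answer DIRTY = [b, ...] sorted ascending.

DIRTY = [4, 5]

0: R B2 → L2 miss [-]
1: R B0 → L0 miss [-]
2: R B0 → L0 hit [-]
3: R B0 → L0 hit [-]
4: R B1 → L1 miss [-]
5: R B2 → L2 hit [-]
6: W B2 → L2 hit [D]
7: R B4 → L1 miss [-]
8: W B4 → L1 hit [D]
9: W B5 → L2 miss wb→B2 [D]
10: W B5 → L2 hit [D]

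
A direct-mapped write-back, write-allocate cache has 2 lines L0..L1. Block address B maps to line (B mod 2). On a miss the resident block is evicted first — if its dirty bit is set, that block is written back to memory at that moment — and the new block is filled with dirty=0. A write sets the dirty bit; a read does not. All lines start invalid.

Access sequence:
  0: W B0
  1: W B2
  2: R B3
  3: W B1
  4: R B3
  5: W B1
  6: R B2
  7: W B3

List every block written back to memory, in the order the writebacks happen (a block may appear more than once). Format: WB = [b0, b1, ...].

0: W B0 → L0 miss [D]
1: W B2 → L0 miss wb→B0 [D]
2: R B3 → L1 miss [-]
3: W B1 → L1 miss [D]
4: R B3 → L1 miss wb→B1 [-]
5: W B1 → L1 miss [D]
6: R B2 → L0 hit [D]
7: W B3 → L1 miss wb→B1 [D]

WB = [0, 1, 1]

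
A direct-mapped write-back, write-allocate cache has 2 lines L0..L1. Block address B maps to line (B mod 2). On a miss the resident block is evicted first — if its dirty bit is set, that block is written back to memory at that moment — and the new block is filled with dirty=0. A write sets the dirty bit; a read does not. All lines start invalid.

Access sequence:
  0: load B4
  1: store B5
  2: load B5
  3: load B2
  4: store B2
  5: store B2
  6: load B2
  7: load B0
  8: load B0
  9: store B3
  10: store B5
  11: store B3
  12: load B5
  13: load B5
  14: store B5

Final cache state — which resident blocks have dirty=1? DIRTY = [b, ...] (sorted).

DIRTY = [5]

0: R B4 -> L0 miss  d=-]
1: W B5 -> L1 miss  d=D]
2: R B5 -> L1 hit  d=D]
3: R B2 -> L0 miss  d=-]
4: W B2 -> L0 hit  d=D]
5: W B2 -> L0 hit  d=D]
6: R B2 -> L0 hit  d=D]
7: R B0 -> L0 miss wb->B2  d=-]
8: R B0 -> L0 hit  d=-]
9: W B3 -> L1 miss wb->B5  d=D]
10: W B5 -> L1 miss wb->B3  d=D]
11: W B3 -> L1 miss wb->B5  d=D]
12: R B5 -> L1 miss wb->B3  d=-]
13: R B5 -> L1 hit  d=-]
14: W B5 -> L1 hit  d=D]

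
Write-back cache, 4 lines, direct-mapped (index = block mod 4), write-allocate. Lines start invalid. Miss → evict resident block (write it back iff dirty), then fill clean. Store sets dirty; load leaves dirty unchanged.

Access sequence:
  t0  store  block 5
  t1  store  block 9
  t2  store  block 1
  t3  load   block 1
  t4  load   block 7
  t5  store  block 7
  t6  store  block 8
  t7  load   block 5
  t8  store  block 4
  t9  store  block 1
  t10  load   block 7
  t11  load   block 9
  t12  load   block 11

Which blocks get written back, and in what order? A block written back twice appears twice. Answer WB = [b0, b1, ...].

0: W B5 → L1 miss [D]
1: W B9 → L1 miss wb→B5 [D]
2: W B1 → L1 miss wb→B9 [D]
3: R B1 → L1 hit [D]
4: R B7 → L3 miss [-]
5: W B7 → L3 hit [D]
6: W B8 → L0 miss [D]
7: R B5 → L1 miss wb→B1 [-]
8: W B4 → L0 miss wb→B8 [D]
9: W B1 → L1 miss [D]
10: R B7 → L3 hit [D]
11: R B9 → L1 miss wb→B1 [-]
12: R B11 → L3 miss wb→B7 [-]

WB = [5, 9, 1, 8, 1, 7]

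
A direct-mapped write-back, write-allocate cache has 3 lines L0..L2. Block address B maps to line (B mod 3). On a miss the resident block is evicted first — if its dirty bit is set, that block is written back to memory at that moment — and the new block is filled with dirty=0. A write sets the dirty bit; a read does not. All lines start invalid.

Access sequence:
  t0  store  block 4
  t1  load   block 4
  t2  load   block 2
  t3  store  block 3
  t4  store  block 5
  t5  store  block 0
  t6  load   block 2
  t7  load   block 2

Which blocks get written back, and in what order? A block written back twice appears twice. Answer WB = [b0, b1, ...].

WB = [3, 5]

0: W B4 -> L1 miss  d=D]
1: R B4 -> L1 hit  d=D]
2: R B2 -> L2 miss  d=-]
3: W B3 -> L0 miss  d=D]
4: W B5 -> L2 miss  d=D]
5: W B0 -> L0 miss wb->B3  d=D]
6: R B2 -> L2 miss wb->B5  d=-]
7: R B2 -> L2 hit  d=-]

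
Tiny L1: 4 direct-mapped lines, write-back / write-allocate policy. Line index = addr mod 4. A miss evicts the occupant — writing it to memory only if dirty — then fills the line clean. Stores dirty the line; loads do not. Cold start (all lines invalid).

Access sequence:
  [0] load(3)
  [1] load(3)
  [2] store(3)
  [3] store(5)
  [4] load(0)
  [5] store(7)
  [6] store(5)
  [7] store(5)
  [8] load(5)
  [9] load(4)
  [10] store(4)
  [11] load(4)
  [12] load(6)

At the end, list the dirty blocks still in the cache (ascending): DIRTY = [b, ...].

0: R B3 -> L3 miss  d=-]
1: R B3 -> L3 hit  d=-]
2: W B3 -> L3 hit  d=D]
3: W B5 -> L1 miss  d=D]
4: R B0 -> L0 miss  d=-]
5: W B7 -> L3 miss wb->B3  d=D]
6: W B5 -> L1 hit  d=D]
7: W B5 -> L1 hit  d=D]
8: R B5 -> L1 hit  d=D]
9: R B4 -> L0 miss  d=-]
10: W B4 -> L0 hit  d=D]
11: R B4 -> L0 hit  d=D]
12: R B6 -> L2 miss  d=-]

DIRTY = [4, 5, 7]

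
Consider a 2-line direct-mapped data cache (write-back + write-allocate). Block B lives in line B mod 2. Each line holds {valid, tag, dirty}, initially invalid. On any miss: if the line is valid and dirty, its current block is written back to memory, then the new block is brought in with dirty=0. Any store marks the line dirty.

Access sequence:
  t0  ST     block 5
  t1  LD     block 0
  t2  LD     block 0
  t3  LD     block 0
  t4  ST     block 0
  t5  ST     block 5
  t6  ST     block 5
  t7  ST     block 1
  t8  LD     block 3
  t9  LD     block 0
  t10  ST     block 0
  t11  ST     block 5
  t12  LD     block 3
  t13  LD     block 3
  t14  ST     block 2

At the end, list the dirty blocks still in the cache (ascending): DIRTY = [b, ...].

0: W B5 → L1 miss [D]
1: R B0 → L0 miss [-]
2: R B0 → L0 hit [-]
3: R B0 → L0 hit [-]
4: W B0 → L0 hit [D]
5: W B5 → L1 hit [D]
6: W B5 → L1 hit [D]
7: W B1 → L1 miss wb→B5 [D]
8: R B3 → L1 miss wb→B1 [-]
9: R B0 → L0 hit [D]
10: W B0 → L0 hit [D]
11: W B5 → L1 miss [D]
12: R B3 → L1 miss wb→B5 [-]
13: R B3 → L1 hit [-]
14: W B2 → L0 miss wb→B0 [D]

DIRTY = [2]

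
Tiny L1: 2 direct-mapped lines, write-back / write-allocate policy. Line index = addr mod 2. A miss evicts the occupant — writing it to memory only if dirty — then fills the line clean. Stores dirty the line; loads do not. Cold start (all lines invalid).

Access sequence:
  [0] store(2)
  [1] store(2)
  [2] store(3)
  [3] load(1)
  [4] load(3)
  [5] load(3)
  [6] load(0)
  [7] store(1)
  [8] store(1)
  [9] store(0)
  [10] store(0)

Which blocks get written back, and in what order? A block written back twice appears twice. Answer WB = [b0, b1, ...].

  0 | W B2 → L0 miss [D]
  1 | W B2 → L0 hit [D]
  2 | W B3 → L1 miss [D]
  3 | R B1 → L1 miss wb→B3 [-]
  4 | R B3 → L1 miss [-]
  5 | R B3 → L1 hit [-]
  6 | R B0 → L0 miss wb→B2 [-]
  7 | W B1 → L1 miss [D]
  8 | W B1 → L1 hit [D]
  9 | W B0 → L0 hit [D]
  10 | W B0 → L0 hit [D]

WB = [3, 2]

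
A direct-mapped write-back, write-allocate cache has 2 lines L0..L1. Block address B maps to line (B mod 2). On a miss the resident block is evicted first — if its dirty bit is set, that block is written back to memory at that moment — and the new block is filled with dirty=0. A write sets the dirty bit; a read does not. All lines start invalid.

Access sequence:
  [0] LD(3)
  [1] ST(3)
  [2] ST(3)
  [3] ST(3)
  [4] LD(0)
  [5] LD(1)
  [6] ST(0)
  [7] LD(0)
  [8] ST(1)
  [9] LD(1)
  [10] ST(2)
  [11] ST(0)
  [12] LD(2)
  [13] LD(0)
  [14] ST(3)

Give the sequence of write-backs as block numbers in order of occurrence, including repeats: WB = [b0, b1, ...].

0: R B3 → L1 miss [-]
1: W B3 → L1 hit [D]
2: W B3 → L1 hit [D]
3: W B3 → L1 hit [D]
4: R B0 → L0 miss [-]
5: R B1 → L1 miss wb→B3 [-]
6: W B0 → L0 hit [D]
7: R B0 → L0 hit [D]
8: W B1 → L1 hit [D]
9: R B1 → L1 hit [D]
10: W B2 → L0 miss wb→B0 [D]
11: W B0 → L0 miss wb→B2 [D]
12: R B2 → L0 miss wb→B0 [-]
13: R B0 → L0 miss [-]
14: W B3 → L1 miss wb→B1 [D]

WB = [3, 0, 2, 0, 1]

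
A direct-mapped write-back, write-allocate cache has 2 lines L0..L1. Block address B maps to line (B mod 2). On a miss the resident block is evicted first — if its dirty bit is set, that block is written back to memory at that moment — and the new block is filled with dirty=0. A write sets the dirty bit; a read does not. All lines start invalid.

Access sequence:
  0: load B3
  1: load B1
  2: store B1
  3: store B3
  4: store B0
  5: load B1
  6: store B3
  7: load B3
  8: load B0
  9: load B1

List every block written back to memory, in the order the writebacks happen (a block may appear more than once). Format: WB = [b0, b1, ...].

0: R B3 → L1 miss [-]
1: R B1 → L1 miss [-]
2: W B1 → L1 hit [D]
3: W B3 → L1 miss wb→B1 [D]
4: W B0 → L0 miss [D]
5: R B1 → L1 miss wb→B3 [-]
6: W B3 → L1 miss [D]
7: R B3 → L1 hit [D]
8: R B0 → L0 hit [D]
9: R B1 → L1 miss wb→B3 [-]

WB = [1, 3, 3]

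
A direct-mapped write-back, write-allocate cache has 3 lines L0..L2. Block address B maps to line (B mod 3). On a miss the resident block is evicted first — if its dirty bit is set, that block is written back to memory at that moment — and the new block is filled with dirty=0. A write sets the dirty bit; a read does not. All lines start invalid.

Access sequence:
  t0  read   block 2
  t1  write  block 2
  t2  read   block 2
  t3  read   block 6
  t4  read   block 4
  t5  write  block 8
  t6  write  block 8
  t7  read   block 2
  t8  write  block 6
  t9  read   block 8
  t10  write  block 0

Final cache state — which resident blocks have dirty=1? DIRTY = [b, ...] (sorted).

DIRTY = [0]

0: R B2 -> L2 miss  d=-]
1: W B2 -> L2 hit  d=D]
2: R B2 -> L2 hit  d=D]
3: R B6 -> L0 miss  d=-]
4: R B4 -> L1 miss  d=-]
5: W B8 -> L2 miss wb->B2  d=D]
6: W B8 -> L2 hit  d=D]
7: R B2 -> L2 miss wb->B8  d=-]
8: W B6 -> L0 hit  d=D]
9: R B8 -> L2 miss  d=-]
10: W B0 -> L0 miss wb->B6  d=D]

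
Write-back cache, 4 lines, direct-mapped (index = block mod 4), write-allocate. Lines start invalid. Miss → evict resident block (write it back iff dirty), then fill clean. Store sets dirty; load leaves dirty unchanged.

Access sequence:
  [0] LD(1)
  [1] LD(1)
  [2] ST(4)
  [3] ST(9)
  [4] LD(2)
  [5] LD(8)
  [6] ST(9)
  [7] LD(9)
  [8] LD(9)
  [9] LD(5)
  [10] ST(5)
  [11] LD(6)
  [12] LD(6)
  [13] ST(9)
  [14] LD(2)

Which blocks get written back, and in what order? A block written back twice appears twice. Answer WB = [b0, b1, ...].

WB = [4, 9, 5]

  0 | R B1 → L1 miss [-]
  1 | R B1 → L1 hit [-]
  2 | W B4 → L0 miss [D]
  3 | W B9 → L1 miss [D]
  4 | R B2 → L2 miss [-]
  5 | R B8 → L0 miss wb→B4 [-]
  6 | W B9 → L1 hit [D]
  7 | R B9 → L1 hit [D]
  8 | R B9 → L1 hit [D]
  9 | R B5 → L1 miss wb→B9 [-]
  10 | W B5 → L1 hit [D]
  11 | R B6 → L2 miss [-]
  12 | R B6 → L2 hit [-]
  13 | W B9 → L1 miss wb→B5 [D]
  14 | R B2 → L2 miss [-]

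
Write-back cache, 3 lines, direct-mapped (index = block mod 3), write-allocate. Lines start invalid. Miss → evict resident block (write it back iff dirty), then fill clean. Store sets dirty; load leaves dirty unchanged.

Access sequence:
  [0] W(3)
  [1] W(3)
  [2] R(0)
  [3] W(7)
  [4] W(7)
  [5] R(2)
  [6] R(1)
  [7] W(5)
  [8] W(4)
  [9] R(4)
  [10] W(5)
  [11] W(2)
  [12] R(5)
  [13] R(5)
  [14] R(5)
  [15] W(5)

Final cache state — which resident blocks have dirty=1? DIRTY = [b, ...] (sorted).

DIRTY = [4, 5]

0: W B3 → L0 miss [D]
1: W B3 → L0 hit [D]
2: R B0 → L0 miss wb→B3 [-]
3: W B7 → L1 miss [D]
4: W B7 → L1 hit [D]
5: R B2 → L2 miss [-]
6: R B1 → L1 miss wb→B7 [-]
7: W B5 → L2 miss [D]
8: W B4 → L1 miss [D]
9: R B4 → L1 hit [D]
10: W B5 → L2 hit [D]
11: W B2 → L2 miss wb→B5 [D]
12: R B5 → L2 miss wb→B2 [-]
13: R B5 → L2 hit [-]
14: R B5 → L2 hit [-]
15: W B5 → L2 hit [D]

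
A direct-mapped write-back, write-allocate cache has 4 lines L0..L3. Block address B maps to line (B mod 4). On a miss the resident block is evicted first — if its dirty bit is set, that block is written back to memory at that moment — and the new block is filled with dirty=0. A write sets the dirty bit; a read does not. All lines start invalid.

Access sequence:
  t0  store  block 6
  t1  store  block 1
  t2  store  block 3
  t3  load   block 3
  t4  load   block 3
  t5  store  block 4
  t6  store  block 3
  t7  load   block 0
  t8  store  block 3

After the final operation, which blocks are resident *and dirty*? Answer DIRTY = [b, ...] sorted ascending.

DIRTY = [1, 3, 6]

  0 | W B6 → L2 miss [D]
  1 | W B1 → L1 miss [D]
  2 | W B3 → L3 miss [D]
  3 | R B3 → L3 hit [D]
  4 | R B3 → L3 hit [D]
  5 | W B4 → L0 miss [D]
  6 | W B3 → L3 hit [D]
  7 | R B0 → L0 miss wb→B4 [-]
  8 | W B3 → L3 hit [D]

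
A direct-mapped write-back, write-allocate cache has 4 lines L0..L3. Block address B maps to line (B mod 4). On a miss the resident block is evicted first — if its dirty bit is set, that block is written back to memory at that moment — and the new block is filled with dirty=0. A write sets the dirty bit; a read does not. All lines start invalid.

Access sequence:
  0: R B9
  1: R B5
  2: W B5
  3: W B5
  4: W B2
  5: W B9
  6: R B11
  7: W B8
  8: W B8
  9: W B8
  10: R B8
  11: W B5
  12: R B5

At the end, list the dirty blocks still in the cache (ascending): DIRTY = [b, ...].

DIRTY = [2, 5, 8]

0: R B9 -> L1 miss  d=-]
1: R B5 -> L1 miss  d=-]
2: W B5 -> L1 hit  d=D]
3: W B5 -> L1 hit  d=D]
4: W B2 -> L2 miss  d=D]
5: W B9 -> L1 miss wb->B5  d=D]
6: R B11 -> L3 miss  d=-]
7: W B8 -> L0 miss  d=D]
8: W B8 -> L0 hit  d=D]
9: W B8 -> L0 hit  d=D]
10: R B8 -> L0 hit  d=D]
11: W B5 -> L1 miss wb->B9  d=D]
12: R B5 -> L1 hit  d=D]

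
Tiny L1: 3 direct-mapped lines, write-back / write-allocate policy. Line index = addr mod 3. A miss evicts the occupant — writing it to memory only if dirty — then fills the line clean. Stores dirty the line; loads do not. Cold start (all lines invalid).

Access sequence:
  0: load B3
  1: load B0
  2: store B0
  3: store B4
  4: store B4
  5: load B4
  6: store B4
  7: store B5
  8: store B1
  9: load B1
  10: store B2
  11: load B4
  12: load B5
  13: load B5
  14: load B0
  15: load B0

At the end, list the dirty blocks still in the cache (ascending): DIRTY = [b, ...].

0: R B3 -> L0 miss  d=-]
1: R B0 -> L0 miss  d=-]
2: W B0 -> L0 hit  d=D]
3: W B4 -> L1 miss  d=D]
4: W B4 -> L1 hit  d=D]
5: R B4 -> L1 hit  d=D]
6: W B4 -> L1 hit  d=D]
7: W B5 -> L2 miss  d=D]
8: W B1 -> L1 miss wb->B4  d=D]
9: R B1 -> L1 hit  d=D]
10: W B2 -> L2 miss wb->B5  d=D]
11: R B4 -> L1 miss wb->B1  d=-]
12: R B5 -> L2 miss wb->B2  d=-]
13: R B5 -> L2 hit  d=-]
14: R B0 -> L0 hit  d=D]
15: R B0 -> L0 hit  d=D]

DIRTY = [0]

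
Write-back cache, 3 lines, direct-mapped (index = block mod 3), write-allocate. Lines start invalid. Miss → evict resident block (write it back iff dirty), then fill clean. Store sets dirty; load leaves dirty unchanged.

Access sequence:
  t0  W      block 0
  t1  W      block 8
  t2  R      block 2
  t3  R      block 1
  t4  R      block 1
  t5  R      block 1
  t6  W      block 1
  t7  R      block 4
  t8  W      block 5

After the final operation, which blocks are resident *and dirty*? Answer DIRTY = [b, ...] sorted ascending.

DIRTY = [0, 5]

  0 | W B0 → L0 miss [D]
  1 | W B8 → L2 miss [D]
  2 | R B2 → L2 miss wb→B8 [-]
  3 | R B1 → L1 miss [-]
  4 | R B1 → L1 hit [-]
  5 | R B1 → L1 hit [-]
  6 | W B1 → L1 hit [D]
  7 | R B4 → L1 miss wb→B1 [-]
  8 | W B5 → L2 miss [D]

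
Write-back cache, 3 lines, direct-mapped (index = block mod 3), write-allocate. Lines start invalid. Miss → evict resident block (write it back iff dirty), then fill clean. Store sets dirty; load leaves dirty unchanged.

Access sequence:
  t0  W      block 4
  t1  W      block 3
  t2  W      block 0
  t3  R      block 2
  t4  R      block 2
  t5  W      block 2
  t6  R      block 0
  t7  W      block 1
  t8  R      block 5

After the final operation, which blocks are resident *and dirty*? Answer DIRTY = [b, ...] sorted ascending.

0: W B4 -> L1 miss  d=D]
1: W B3 -> L0 miss  d=D]
2: W B0 -> L0 miss wb->B3  d=D]
3: R B2 -> L2 miss  d=-]
4: R B2 -> L2 hit  d=-]
5: W B2 -> L2 hit  d=D]
6: R B0 -> L0 hit  d=D]
7: W B1 -> L1 miss wb->B4  d=D]
8: R B5 -> L2 miss wb->B2  d=-]

DIRTY = [0, 1]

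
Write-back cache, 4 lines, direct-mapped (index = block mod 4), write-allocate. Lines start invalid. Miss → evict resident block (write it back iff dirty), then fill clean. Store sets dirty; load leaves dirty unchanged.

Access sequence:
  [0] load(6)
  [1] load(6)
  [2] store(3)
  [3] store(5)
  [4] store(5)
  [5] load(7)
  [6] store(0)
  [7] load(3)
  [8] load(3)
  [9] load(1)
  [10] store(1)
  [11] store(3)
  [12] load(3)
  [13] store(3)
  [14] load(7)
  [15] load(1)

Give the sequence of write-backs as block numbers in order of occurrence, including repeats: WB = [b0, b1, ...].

WB = [3, 5, 3]

0: R B6 -> L2 miss  d=-]
1: R B6 -> L2 hit  d=-]
2: W B3 -> L3 miss  d=D]
3: W B5 -> L1 miss  d=D]
4: W B5 -> L1 hit  d=D]
5: R B7 -> L3 miss wb->B3  d=-]
6: W B0 -> L0 miss  d=D]
7: R B3 -> L3 miss  d=-]
8: R B3 -> L3 hit  d=-]
9: R B1 -> L1 miss wb->B5  d=-]
10: W B1 -> L1 hit  d=D]
11: W B3 -> L3 hit  d=D]
12: R B3 -> L3 hit  d=D]
13: W B3 -> L3 hit  d=D]
14: R B7 -> L3 miss wb->B3  d=-]
15: R B1 -> L1 hit  d=D]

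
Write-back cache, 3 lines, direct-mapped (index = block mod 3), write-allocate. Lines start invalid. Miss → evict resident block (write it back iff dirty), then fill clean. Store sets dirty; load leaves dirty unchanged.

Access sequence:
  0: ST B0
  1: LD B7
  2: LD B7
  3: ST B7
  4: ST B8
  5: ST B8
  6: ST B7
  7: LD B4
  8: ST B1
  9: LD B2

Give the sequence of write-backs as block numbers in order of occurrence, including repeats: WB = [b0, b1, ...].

0: W B0 -> L0 miss  d=D]
1: R B7 -> L1 miss  d=-]
2: R B7 -> L1 hit  d=-]
3: W B7 -> L1 hit  d=D]
4: W B8 -> L2 miss  d=D]
5: W B8 -> L2 hit  d=D]
6: W B7 -> L1 hit  d=D]
7: R B4 -> L1 miss wb->B7  d=-]
8: W B1 -> L1 miss  d=D]
9: R B2 -> L2 miss wb->B8  d=-]

WB = [7, 8]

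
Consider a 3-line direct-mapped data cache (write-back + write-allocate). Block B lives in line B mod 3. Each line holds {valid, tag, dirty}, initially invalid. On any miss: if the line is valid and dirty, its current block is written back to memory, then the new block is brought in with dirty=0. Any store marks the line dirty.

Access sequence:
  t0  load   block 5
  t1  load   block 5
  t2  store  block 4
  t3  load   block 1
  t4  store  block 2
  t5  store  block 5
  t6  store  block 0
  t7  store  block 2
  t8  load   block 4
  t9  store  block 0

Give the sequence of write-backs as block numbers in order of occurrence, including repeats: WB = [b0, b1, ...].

WB = [4, 2, 5]

0: R B5 → L2 miss [-]
1: R B5 → L2 hit [-]
2: W B4 → L1 miss [D]
3: R B1 → L1 miss wb→B4 [-]
4: W B2 → L2 miss [D]
5: W B5 → L2 miss wb→B2 [D]
6: W B0 → L0 miss [D]
7: W B2 → L2 miss wb→B5 [D]
8: R B4 → L1 miss [-]
9: W B0 → L0 hit [D]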